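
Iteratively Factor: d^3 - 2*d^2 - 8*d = (d)*(d^2 - 2*d - 8) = d*(d + 2)*(d - 4)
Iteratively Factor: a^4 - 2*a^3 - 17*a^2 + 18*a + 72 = (a + 2)*(a^3 - 4*a^2 - 9*a + 36) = (a - 3)*(a + 2)*(a^2 - a - 12) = (a - 3)*(a + 2)*(a + 3)*(a - 4)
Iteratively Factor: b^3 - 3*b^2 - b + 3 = (b + 1)*(b^2 - 4*b + 3) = (b - 1)*(b + 1)*(b - 3)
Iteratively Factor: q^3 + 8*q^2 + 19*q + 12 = (q + 3)*(q^2 + 5*q + 4) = (q + 3)*(q + 4)*(q + 1)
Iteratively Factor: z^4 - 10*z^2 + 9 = (z - 1)*(z^3 + z^2 - 9*z - 9) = (z - 1)*(z + 3)*(z^2 - 2*z - 3) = (z - 3)*(z - 1)*(z + 3)*(z + 1)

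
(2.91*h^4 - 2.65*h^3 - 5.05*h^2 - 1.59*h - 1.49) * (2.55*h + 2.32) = 7.4205*h^5 - 0.00629999999999953*h^4 - 19.0255*h^3 - 15.7705*h^2 - 7.4883*h - 3.4568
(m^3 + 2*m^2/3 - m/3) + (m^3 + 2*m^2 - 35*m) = 2*m^3 + 8*m^2/3 - 106*m/3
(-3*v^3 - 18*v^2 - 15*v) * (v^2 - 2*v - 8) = -3*v^5 - 12*v^4 + 45*v^3 + 174*v^2 + 120*v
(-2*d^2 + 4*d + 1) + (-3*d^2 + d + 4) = -5*d^2 + 5*d + 5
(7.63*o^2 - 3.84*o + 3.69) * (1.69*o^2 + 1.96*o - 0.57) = 12.8947*o^4 + 8.4652*o^3 - 5.6394*o^2 + 9.4212*o - 2.1033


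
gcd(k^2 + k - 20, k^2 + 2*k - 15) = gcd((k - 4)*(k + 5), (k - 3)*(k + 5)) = k + 5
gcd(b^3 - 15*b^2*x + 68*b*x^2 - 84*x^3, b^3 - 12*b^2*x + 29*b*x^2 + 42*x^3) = b^2 - 13*b*x + 42*x^2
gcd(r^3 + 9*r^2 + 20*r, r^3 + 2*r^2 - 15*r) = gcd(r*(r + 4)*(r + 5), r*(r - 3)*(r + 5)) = r^2 + 5*r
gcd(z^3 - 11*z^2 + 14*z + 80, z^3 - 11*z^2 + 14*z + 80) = z^3 - 11*z^2 + 14*z + 80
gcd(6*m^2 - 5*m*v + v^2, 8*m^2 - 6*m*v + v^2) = -2*m + v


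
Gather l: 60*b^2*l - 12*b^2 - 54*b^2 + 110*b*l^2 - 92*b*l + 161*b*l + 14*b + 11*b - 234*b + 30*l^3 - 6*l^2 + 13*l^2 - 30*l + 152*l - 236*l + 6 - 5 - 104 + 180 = -66*b^2 - 209*b + 30*l^3 + l^2*(110*b + 7) + l*(60*b^2 + 69*b - 114) + 77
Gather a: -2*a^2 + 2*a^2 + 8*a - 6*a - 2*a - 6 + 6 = 0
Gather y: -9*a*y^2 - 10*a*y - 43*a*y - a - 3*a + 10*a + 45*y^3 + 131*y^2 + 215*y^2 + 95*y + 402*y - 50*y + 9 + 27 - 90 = 6*a + 45*y^3 + y^2*(346 - 9*a) + y*(447 - 53*a) - 54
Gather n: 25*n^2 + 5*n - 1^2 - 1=25*n^2 + 5*n - 2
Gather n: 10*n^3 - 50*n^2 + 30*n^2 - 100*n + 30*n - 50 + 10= 10*n^3 - 20*n^2 - 70*n - 40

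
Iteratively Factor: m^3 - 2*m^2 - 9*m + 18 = (m - 2)*(m^2 - 9) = (m - 3)*(m - 2)*(m + 3)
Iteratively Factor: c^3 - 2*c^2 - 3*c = (c)*(c^2 - 2*c - 3) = c*(c - 3)*(c + 1)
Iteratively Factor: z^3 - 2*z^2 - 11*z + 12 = (z - 4)*(z^2 + 2*z - 3) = (z - 4)*(z - 1)*(z + 3)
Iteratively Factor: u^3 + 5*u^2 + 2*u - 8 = (u + 4)*(u^2 + u - 2) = (u - 1)*(u + 4)*(u + 2)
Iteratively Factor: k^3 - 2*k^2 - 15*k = (k - 5)*(k^2 + 3*k) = (k - 5)*(k + 3)*(k)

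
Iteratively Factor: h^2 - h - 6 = (h - 3)*(h + 2)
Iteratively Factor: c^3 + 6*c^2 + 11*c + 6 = (c + 3)*(c^2 + 3*c + 2) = (c + 1)*(c + 3)*(c + 2)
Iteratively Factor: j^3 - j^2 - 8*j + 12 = (j + 3)*(j^2 - 4*j + 4) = (j - 2)*(j + 3)*(j - 2)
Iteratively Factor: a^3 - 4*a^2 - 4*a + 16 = (a - 4)*(a^2 - 4) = (a - 4)*(a - 2)*(a + 2)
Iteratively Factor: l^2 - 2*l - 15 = (l - 5)*(l + 3)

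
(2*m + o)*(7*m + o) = 14*m^2 + 9*m*o + o^2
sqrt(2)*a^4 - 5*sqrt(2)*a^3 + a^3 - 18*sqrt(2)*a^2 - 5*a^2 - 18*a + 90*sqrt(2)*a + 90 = (a - 5)*(a - 3*sqrt(2))*(a + 3*sqrt(2))*(sqrt(2)*a + 1)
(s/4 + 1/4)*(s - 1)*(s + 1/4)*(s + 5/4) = s^4/4 + 3*s^3/8 - 11*s^2/64 - 3*s/8 - 5/64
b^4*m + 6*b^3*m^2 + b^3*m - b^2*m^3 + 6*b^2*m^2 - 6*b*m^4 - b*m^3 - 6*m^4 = (b - m)*(b + m)*(b + 6*m)*(b*m + m)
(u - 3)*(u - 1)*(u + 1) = u^3 - 3*u^2 - u + 3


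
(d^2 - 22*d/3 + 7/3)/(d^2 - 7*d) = (d - 1/3)/d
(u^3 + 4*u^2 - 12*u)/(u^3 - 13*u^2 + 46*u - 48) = u*(u + 6)/(u^2 - 11*u + 24)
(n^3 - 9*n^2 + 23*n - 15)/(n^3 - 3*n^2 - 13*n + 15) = (n - 3)/(n + 3)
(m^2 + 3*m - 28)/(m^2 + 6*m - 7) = (m - 4)/(m - 1)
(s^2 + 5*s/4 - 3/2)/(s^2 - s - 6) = (s - 3/4)/(s - 3)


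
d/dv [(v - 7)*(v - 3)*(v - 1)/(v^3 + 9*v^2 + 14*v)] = 2*(10*v^4 - 17*v^3 - 185*v^2 + 189*v + 147)/(v^2*(v^4 + 18*v^3 + 109*v^2 + 252*v + 196))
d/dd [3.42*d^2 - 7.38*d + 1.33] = 6.84*d - 7.38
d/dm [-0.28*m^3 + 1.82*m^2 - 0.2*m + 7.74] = -0.84*m^2 + 3.64*m - 0.2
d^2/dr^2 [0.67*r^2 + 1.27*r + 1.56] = 1.34000000000000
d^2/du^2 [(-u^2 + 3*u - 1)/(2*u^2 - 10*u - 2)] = 2*(-u^3 - 3*u^2 + 12*u - 21)/(u^6 - 15*u^5 + 72*u^4 - 95*u^3 - 72*u^2 - 15*u - 1)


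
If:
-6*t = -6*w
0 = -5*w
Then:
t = 0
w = 0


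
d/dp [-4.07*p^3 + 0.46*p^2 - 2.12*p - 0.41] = -12.21*p^2 + 0.92*p - 2.12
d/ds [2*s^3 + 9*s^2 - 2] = 6*s*(s + 3)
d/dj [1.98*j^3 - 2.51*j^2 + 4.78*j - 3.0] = 5.94*j^2 - 5.02*j + 4.78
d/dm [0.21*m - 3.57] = 0.210000000000000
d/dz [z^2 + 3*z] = 2*z + 3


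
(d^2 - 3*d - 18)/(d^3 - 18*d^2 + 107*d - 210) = (d + 3)/(d^2 - 12*d + 35)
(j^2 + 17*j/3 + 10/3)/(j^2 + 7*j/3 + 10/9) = 3*(j + 5)/(3*j + 5)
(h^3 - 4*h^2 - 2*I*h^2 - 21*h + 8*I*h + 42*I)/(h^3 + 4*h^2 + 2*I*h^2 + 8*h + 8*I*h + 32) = (h^2 - 4*h - 21)/(h^2 + 4*h*(1 + I) + 16*I)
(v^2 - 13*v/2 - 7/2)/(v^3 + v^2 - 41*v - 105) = (v + 1/2)/(v^2 + 8*v + 15)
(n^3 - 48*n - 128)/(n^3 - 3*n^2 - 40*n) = (n^2 + 8*n + 16)/(n*(n + 5))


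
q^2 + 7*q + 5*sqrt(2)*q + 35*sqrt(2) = (q + 7)*(q + 5*sqrt(2))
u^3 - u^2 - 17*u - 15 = (u - 5)*(u + 1)*(u + 3)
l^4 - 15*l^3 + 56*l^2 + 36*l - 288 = (l - 8)*(l - 6)*(l - 3)*(l + 2)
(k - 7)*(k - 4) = k^2 - 11*k + 28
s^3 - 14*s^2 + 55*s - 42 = (s - 7)*(s - 6)*(s - 1)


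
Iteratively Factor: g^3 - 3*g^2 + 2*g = (g - 2)*(g^2 - g) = (g - 2)*(g - 1)*(g)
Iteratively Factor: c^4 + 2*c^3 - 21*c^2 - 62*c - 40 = (c + 4)*(c^3 - 2*c^2 - 13*c - 10) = (c + 2)*(c + 4)*(c^2 - 4*c - 5) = (c + 1)*(c + 2)*(c + 4)*(c - 5)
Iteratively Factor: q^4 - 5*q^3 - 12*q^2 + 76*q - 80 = (q - 2)*(q^3 - 3*q^2 - 18*q + 40) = (q - 2)^2*(q^2 - q - 20) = (q - 5)*(q - 2)^2*(q + 4)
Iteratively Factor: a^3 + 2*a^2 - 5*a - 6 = (a - 2)*(a^2 + 4*a + 3) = (a - 2)*(a + 1)*(a + 3)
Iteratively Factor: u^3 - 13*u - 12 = (u + 1)*(u^2 - u - 12) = (u + 1)*(u + 3)*(u - 4)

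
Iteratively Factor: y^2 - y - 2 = (y - 2)*(y + 1)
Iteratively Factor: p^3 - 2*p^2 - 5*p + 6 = (p - 1)*(p^2 - p - 6) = (p - 3)*(p - 1)*(p + 2)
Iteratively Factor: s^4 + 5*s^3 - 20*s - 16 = (s + 4)*(s^3 + s^2 - 4*s - 4) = (s - 2)*(s + 4)*(s^2 + 3*s + 2) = (s - 2)*(s + 2)*(s + 4)*(s + 1)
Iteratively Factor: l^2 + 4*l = (l + 4)*(l)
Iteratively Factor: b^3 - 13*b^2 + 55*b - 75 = (b - 5)*(b^2 - 8*b + 15) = (b - 5)^2*(b - 3)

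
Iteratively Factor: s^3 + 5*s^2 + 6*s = (s)*(s^2 + 5*s + 6) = s*(s + 3)*(s + 2)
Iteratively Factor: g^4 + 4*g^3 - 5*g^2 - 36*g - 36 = (g + 2)*(g^3 + 2*g^2 - 9*g - 18) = (g + 2)^2*(g^2 - 9) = (g + 2)^2*(g + 3)*(g - 3)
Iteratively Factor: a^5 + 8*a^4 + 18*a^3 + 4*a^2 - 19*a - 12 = (a + 4)*(a^4 + 4*a^3 + 2*a^2 - 4*a - 3) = (a + 1)*(a + 4)*(a^3 + 3*a^2 - a - 3) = (a + 1)*(a + 3)*(a + 4)*(a^2 - 1) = (a + 1)^2*(a + 3)*(a + 4)*(a - 1)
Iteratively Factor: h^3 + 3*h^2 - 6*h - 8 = (h - 2)*(h^2 + 5*h + 4) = (h - 2)*(h + 1)*(h + 4)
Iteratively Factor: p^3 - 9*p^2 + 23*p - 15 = (p - 1)*(p^2 - 8*p + 15) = (p - 3)*(p - 1)*(p - 5)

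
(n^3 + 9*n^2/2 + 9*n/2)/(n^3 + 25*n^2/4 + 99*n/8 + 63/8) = 4*n/(4*n + 7)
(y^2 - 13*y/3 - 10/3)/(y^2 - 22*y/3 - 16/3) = (y - 5)/(y - 8)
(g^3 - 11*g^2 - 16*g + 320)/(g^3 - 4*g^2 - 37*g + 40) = (g - 8)/(g - 1)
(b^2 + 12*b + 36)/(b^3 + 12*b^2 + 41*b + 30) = (b + 6)/(b^2 + 6*b + 5)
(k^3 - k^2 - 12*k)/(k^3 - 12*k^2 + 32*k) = (k + 3)/(k - 8)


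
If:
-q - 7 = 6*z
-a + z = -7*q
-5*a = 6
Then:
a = -6/5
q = -1/205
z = -239/205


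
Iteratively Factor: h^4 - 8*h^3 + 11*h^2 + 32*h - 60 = (h - 5)*(h^3 - 3*h^2 - 4*h + 12) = (h - 5)*(h - 2)*(h^2 - h - 6) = (h - 5)*(h - 2)*(h + 2)*(h - 3)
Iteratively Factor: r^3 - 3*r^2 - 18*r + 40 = (r + 4)*(r^2 - 7*r + 10) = (r - 5)*(r + 4)*(r - 2)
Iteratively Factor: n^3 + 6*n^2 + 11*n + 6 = (n + 1)*(n^2 + 5*n + 6) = (n + 1)*(n + 2)*(n + 3)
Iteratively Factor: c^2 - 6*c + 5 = (c - 5)*(c - 1)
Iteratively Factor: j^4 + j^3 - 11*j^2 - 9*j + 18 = (j - 1)*(j^3 + 2*j^2 - 9*j - 18) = (j - 1)*(j + 2)*(j^2 - 9) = (j - 3)*(j - 1)*(j + 2)*(j + 3)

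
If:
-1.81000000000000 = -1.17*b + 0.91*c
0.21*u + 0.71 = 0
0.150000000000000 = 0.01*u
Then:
No Solution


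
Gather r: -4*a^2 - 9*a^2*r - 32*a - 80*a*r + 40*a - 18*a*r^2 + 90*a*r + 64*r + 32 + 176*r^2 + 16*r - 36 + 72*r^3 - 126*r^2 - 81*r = -4*a^2 + 8*a + 72*r^3 + r^2*(50 - 18*a) + r*(-9*a^2 + 10*a - 1) - 4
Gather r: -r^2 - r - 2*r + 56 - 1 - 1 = -r^2 - 3*r + 54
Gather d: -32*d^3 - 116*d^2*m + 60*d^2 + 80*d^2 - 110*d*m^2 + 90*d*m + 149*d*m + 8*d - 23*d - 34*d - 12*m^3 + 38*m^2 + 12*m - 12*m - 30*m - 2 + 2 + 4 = -32*d^3 + d^2*(140 - 116*m) + d*(-110*m^2 + 239*m - 49) - 12*m^3 + 38*m^2 - 30*m + 4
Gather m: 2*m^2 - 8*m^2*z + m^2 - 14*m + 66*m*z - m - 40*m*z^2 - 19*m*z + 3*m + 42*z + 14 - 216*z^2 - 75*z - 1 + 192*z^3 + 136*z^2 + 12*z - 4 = m^2*(3 - 8*z) + m*(-40*z^2 + 47*z - 12) + 192*z^3 - 80*z^2 - 21*z + 9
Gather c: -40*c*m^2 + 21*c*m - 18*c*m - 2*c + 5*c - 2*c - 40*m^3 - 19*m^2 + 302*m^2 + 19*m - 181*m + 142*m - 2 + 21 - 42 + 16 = c*(-40*m^2 + 3*m + 1) - 40*m^3 + 283*m^2 - 20*m - 7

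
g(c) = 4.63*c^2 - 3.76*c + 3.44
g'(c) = 9.26*c - 3.76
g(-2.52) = 42.32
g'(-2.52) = -27.10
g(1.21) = 5.67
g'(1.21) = 7.44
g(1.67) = 10.07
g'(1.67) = 11.70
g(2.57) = 24.36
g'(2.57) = 20.04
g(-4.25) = 103.05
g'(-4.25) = -43.12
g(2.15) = 16.76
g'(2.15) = 16.15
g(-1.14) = 13.74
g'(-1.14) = -14.32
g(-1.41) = 17.95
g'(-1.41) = -16.82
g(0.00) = 3.44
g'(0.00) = -3.76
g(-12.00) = 715.28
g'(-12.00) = -114.88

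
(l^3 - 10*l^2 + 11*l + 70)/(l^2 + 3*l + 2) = (l^2 - 12*l + 35)/(l + 1)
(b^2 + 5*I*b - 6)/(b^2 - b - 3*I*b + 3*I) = (b^2 + 5*I*b - 6)/(b^2 - b - 3*I*b + 3*I)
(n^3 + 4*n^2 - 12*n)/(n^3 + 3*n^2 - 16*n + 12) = n/(n - 1)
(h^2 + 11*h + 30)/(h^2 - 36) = (h + 5)/(h - 6)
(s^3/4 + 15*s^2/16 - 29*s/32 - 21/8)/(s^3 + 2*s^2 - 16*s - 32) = (8*s^2 - 2*s - 21)/(32*(s^2 - 2*s - 8))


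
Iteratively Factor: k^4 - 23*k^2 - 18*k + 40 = (k + 4)*(k^3 - 4*k^2 - 7*k + 10) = (k - 1)*(k + 4)*(k^2 - 3*k - 10) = (k - 5)*(k - 1)*(k + 4)*(k + 2)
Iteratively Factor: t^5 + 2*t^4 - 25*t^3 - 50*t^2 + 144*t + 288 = (t - 4)*(t^4 + 6*t^3 - t^2 - 54*t - 72) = (t - 4)*(t + 3)*(t^3 + 3*t^2 - 10*t - 24) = (t - 4)*(t - 3)*(t + 3)*(t^2 + 6*t + 8) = (t - 4)*(t - 3)*(t + 3)*(t + 4)*(t + 2)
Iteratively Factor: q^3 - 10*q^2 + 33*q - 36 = (q - 3)*(q^2 - 7*q + 12) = (q - 4)*(q - 3)*(q - 3)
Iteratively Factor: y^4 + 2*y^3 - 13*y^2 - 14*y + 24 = (y + 2)*(y^3 - 13*y + 12) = (y - 1)*(y + 2)*(y^2 + y - 12) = (y - 1)*(y + 2)*(y + 4)*(y - 3)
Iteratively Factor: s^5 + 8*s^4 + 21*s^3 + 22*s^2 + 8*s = (s + 4)*(s^4 + 4*s^3 + 5*s^2 + 2*s) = (s + 1)*(s + 4)*(s^3 + 3*s^2 + 2*s) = (s + 1)*(s + 2)*(s + 4)*(s^2 + s) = (s + 1)^2*(s + 2)*(s + 4)*(s)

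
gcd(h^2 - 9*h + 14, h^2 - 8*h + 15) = 1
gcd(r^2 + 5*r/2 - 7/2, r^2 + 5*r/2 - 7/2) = r^2 + 5*r/2 - 7/2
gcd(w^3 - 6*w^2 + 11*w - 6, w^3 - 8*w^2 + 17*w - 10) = w^2 - 3*w + 2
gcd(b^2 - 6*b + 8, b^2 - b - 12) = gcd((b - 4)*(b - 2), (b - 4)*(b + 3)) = b - 4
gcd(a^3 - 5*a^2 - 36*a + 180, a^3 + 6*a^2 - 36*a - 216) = a^2 - 36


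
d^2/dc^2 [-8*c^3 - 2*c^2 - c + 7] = -48*c - 4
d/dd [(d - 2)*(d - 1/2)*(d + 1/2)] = 3*d^2 - 4*d - 1/4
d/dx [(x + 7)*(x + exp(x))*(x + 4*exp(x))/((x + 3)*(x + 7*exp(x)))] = (-(x + 3)*(x + 7)*(x + exp(x))*(x + 4*exp(x))*(7*exp(x) + 1) + (x + 3)*(x + 7*exp(x))*((x + 7)*(x + exp(x))*(4*exp(x) + 1) + (x + 7)*(x + 4*exp(x))*(exp(x) + 1) + (x + exp(x))*(x + 4*exp(x))) - (x + 7)*(x + exp(x))*(x + 4*exp(x))*(x + 7*exp(x)))/((x + 3)^2*(x + 7*exp(x))^2)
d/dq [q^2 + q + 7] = 2*q + 1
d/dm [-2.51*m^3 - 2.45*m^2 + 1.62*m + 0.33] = -7.53*m^2 - 4.9*m + 1.62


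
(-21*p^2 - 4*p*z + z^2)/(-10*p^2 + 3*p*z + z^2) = (-21*p^2 - 4*p*z + z^2)/(-10*p^2 + 3*p*z + z^2)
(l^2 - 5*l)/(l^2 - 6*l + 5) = l/(l - 1)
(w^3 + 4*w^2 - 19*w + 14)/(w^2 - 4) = (w^2 + 6*w - 7)/(w + 2)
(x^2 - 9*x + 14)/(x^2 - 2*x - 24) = (-x^2 + 9*x - 14)/(-x^2 + 2*x + 24)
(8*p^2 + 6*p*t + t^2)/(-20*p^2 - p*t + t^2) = (-2*p - t)/(5*p - t)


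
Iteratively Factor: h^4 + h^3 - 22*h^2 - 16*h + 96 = (h + 3)*(h^3 - 2*h^2 - 16*h + 32) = (h - 4)*(h + 3)*(h^2 + 2*h - 8) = (h - 4)*(h - 2)*(h + 3)*(h + 4)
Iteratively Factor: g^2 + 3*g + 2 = (g + 2)*(g + 1)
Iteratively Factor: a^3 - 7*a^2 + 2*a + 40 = (a - 4)*(a^2 - 3*a - 10) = (a - 4)*(a + 2)*(a - 5)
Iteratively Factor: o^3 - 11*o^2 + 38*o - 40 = (o - 5)*(o^2 - 6*o + 8) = (o - 5)*(o - 4)*(o - 2)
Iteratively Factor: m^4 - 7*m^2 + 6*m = (m)*(m^3 - 7*m + 6) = m*(m - 1)*(m^2 + m - 6) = m*(m - 2)*(m - 1)*(m + 3)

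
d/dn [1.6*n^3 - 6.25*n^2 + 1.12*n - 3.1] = 4.8*n^2 - 12.5*n + 1.12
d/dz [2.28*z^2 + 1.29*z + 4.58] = 4.56*z + 1.29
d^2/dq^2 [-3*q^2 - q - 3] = -6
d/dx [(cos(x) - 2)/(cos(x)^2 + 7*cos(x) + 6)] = (cos(x)^2 - 4*cos(x) - 20)*sin(x)/(cos(x)^2 + 7*cos(x) + 6)^2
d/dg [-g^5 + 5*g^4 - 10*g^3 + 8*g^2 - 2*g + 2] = -5*g^4 + 20*g^3 - 30*g^2 + 16*g - 2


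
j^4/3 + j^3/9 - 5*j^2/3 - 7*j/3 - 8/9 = (j/3 + 1/3)*(j - 8/3)*(j + 1)^2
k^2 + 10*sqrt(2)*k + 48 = (k + 4*sqrt(2))*(k + 6*sqrt(2))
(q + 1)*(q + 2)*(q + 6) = q^3 + 9*q^2 + 20*q + 12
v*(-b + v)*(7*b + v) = -7*b^2*v + 6*b*v^2 + v^3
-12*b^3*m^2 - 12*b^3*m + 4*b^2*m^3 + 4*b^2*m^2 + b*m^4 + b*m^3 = m*(-2*b + m)*(6*b + m)*(b*m + b)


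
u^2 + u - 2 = (u - 1)*(u + 2)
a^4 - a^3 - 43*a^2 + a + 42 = (a - 7)*(a - 1)*(a + 1)*(a + 6)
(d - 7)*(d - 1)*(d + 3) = d^3 - 5*d^2 - 17*d + 21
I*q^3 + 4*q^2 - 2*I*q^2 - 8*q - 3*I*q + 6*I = (q - 2)*(q - 3*I)*(I*q + 1)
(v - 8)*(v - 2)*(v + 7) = v^3 - 3*v^2 - 54*v + 112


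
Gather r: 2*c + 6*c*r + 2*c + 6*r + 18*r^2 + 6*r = 4*c + 18*r^2 + r*(6*c + 12)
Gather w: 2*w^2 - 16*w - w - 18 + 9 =2*w^2 - 17*w - 9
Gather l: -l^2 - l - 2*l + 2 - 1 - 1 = -l^2 - 3*l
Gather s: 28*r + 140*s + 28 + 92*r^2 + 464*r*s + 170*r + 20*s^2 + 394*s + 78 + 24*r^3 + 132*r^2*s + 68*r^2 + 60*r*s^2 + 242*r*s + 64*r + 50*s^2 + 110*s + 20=24*r^3 + 160*r^2 + 262*r + s^2*(60*r + 70) + s*(132*r^2 + 706*r + 644) + 126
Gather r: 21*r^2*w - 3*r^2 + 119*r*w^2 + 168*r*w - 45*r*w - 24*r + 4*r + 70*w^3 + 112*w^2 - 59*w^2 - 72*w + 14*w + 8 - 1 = r^2*(21*w - 3) + r*(119*w^2 + 123*w - 20) + 70*w^3 + 53*w^2 - 58*w + 7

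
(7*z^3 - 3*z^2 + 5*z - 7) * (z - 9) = 7*z^4 - 66*z^3 + 32*z^2 - 52*z + 63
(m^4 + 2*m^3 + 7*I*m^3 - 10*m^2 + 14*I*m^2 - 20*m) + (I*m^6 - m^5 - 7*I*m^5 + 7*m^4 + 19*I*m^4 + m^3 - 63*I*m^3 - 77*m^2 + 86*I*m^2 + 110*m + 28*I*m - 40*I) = I*m^6 - m^5 - 7*I*m^5 + 8*m^4 + 19*I*m^4 + 3*m^3 - 56*I*m^3 - 87*m^2 + 100*I*m^2 + 90*m + 28*I*m - 40*I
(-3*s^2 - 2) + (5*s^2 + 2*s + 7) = 2*s^2 + 2*s + 5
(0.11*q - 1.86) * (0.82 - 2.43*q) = -0.2673*q^2 + 4.61*q - 1.5252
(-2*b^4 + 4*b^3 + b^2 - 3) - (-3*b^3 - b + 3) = -2*b^4 + 7*b^3 + b^2 + b - 6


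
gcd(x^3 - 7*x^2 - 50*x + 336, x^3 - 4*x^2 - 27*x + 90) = x - 6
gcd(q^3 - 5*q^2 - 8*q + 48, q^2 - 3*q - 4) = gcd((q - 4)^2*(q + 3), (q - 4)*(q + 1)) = q - 4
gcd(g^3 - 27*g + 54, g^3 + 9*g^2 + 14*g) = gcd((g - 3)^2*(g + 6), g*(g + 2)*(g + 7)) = 1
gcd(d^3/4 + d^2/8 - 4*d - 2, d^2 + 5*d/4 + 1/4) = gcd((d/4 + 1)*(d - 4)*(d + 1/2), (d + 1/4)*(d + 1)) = 1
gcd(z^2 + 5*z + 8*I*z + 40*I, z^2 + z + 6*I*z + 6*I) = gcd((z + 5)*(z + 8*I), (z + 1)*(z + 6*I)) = 1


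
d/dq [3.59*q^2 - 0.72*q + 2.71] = 7.18*q - 0.72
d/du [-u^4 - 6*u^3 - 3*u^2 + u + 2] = -4*u^3 - 18*u^2 - 6*u + 1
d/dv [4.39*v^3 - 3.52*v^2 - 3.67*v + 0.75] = 13.17*v^2 - 7.04*v - 3.67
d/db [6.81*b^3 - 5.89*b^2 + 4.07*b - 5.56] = 20.43*b^2 - 11.78*b + 4.07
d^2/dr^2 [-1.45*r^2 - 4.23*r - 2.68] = -2.90000000000000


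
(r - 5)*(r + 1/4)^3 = r^4 - 17*r^3/4 - 57*r^2/16 - 59*r/64 - 5/64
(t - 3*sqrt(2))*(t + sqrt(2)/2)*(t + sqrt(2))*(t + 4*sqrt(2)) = t^4 + 5*sqrt(2)*t^3/2 - 20*t^2 - 35*sqrt(2)*t - 24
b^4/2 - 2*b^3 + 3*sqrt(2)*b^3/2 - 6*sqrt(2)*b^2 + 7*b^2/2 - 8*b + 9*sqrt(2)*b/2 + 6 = (b/2 + sqrt(2))*(b - 3)*(b - 1)*(b + sqrt(2))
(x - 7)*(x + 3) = x^2 - 4*x - 21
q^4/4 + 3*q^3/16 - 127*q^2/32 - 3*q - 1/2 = (q/4 + 1)*(q - 4)*(q + 1/4)*(q + 1/2)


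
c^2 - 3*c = c*(c - 3)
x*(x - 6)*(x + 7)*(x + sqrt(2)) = x^4 + x^3 + sqrt(2)*x^3 - 42*x^2 + sqrt(2)*x^2 - 42*sqrt(2)*x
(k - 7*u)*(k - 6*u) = k^2 - 13*k*u + 42*u^2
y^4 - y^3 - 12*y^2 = y^2*(y - 4)*(y + 3)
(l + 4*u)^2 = l^2 + 8*l*u + 16*u^2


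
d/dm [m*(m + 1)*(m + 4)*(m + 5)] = 4*m^3 + 30*m^2 + 58*m + 20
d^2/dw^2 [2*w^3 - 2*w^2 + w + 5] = 12*w - 4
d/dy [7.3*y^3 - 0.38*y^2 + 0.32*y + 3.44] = 21.9*y^2 - 0.76*y + 0.32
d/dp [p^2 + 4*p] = 2*p + 4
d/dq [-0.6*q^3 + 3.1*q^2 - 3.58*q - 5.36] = -1.8*q^2 + 6.2*q - 3.58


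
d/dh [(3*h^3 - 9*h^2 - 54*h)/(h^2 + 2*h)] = 3*(h^2 + 4*h + 12)/(h^2 + 4*h + 4)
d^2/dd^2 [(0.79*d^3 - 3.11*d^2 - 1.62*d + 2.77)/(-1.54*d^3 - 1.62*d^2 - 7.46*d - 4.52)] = (18.693136*d^6 + 77.506968*d^5 - 202.967688*d^4 - 593.892208*d^3 - 666.33768*d^2 - 253.181352*d - 249.916888)/(3.652264*d^9 + 11.525976*d^8 + 65.201136*d^7 + 148.077672*d^6 + 383.50344*d^5 + 617.619048*d^4 + 837.300008*d^3 + 853.92744*d^2 + 457.232352*d + 92.345408)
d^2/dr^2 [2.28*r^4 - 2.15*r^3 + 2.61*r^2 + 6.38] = 27.36*r^2 - 12.9*r + 5.22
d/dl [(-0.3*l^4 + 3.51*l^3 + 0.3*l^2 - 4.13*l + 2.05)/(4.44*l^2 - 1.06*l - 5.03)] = (-2.664*l^5 + 16.5384*l^4 - 1.4052*l^3 - 34.9467*l^2 - 21.222*l + 22.9469)/(19.7136*l^4 - 9.4128*l^3 - 43.5428*l^2 + 10.6636*l + 25.3009)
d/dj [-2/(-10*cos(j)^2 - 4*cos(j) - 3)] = 8*(5*cos(j) + 1)*sin(j)/(10*cos(j)^2 + 4*cos(j) + 3)^2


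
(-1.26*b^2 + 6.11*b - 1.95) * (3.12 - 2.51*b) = 3.1626*b^3 - 19.2673*b^2 + 23.9577*b - 6.084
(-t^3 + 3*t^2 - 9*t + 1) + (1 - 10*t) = -t^3 + 3*t^2 - 19*t + 2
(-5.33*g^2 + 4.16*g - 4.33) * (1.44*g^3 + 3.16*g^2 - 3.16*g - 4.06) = -7.6752*g^5 - 10.8524*g^4 + 23.7532*g^3 - 5.1886*g^2 - 3.2068*g + 17.5798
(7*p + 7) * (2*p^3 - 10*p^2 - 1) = 14*p^4 - 56*p^3 - 70*p^2 - 7*p - 7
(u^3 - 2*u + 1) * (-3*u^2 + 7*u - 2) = -3*u^5 + 7*u^4 + 4*u^3 - 17*u^2 + 11*u - 2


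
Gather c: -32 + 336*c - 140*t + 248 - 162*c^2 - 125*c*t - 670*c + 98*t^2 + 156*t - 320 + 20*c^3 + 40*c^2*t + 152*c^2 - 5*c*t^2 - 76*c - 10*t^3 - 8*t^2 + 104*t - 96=20*c^3 + c^2*(40*t - 10) + c*(-5*t^2 - 125*t - 410) - 10*t^3 + 90*t^2 + 120*t - 200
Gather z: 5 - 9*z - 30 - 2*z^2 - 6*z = -2*z^2 - 15*z - 25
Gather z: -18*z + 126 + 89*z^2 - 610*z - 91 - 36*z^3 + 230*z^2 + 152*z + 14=-36*z^3 + 319*z^2 - 476*z + 49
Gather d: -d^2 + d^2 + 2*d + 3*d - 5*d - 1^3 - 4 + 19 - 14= 0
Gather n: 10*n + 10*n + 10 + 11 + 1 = 20*n + 22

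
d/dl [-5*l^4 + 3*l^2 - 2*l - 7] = -20*l^3 + 6*l - 2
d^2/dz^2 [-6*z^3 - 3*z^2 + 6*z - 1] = -36*z - 6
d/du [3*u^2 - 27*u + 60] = 6*u - 27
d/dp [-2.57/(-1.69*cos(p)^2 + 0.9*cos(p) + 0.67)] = (8.6866*cos(p) - 2.313)*sin(p)/(-1.69*cos(p)^2 + 0.9*cos(p) + 0.67)^2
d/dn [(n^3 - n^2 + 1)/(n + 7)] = (-n^3 + n^2 + n*(n + 7)*(3*n - 2) - 1)/(n + 7)^2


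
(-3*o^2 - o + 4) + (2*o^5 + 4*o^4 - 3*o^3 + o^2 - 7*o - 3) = 2*o^5 + 4*o^4 - 3*o^3 - 2*o^2 - 8*o + 1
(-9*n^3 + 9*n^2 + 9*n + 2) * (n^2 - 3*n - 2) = -9*n^5 + 36*n^4 - 43*n^2 - 24*n - 4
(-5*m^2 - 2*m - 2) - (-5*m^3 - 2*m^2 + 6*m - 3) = 5*m^3 - 3*m^2 - 8*m + 1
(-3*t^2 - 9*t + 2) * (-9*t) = 27*t^3 + 81*t^2 - 18*t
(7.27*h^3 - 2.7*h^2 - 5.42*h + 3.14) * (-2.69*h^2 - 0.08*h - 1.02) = -19.5563*h^5 + 6.6814*h^4 + 7.3804*h^3 - 5.259*h^2 + 5.2772*h - 3.2028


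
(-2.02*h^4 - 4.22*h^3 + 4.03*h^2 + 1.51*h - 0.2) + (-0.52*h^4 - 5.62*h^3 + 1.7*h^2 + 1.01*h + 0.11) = -2.54*h^4 - 9.84*h^3 + 5.73*h^2 + 2.52*h - 0.09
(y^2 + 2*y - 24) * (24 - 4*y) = -4*y^3 + 16*y^2 + 144*y - 576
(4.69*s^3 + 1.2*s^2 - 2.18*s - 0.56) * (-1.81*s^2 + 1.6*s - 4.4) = -8.4889*s^5 + 5.332*s^4 - 14.7702*s^3 - 7.7544*s^2 + 8.696*s + 2.464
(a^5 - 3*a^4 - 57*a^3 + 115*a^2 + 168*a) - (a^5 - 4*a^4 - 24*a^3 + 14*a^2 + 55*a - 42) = a^4 - 33*a^3 + 101*a^2 + 113*a + 42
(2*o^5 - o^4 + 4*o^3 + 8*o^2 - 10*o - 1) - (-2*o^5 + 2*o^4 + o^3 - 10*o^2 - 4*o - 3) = 4*o^5 - 3*o^4 + 3*o^3 + 18*o^2 - 6*o + 2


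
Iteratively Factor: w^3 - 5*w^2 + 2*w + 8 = (w - 2)*(w^2 - 3*w - 4) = (w - 2)*(w + 1)*(w - 4)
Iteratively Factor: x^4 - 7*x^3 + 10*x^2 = (x - 5)*(x^3 - 2*x^2) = x*(x - 5)*(x^2 - 2*x) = x*(x - 5)*(x - 2)*(x)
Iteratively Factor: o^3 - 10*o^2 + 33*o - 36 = (o - 4)*(o^2 - 6*o + 9) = (o - 4)*(o - 3)*(o - 3)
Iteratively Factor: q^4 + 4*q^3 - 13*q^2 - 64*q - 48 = (q + 3)*(q^3 + q^2 - 16*q - 16) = (q + 1)*(q + 3)*(q^2 - 16) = (q + 1)*(q + 3)*(q + 4)*(q - 4)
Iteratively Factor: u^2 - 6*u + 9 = (u - 3)*(u - 3)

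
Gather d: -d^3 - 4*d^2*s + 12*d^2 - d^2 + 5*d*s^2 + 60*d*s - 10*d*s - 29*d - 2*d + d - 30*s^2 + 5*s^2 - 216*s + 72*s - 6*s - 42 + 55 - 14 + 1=-d^3 + d^2*(11 - 4*s) + d*(5*s^2 + 50*s - 30) - 25*s^2 - 150*s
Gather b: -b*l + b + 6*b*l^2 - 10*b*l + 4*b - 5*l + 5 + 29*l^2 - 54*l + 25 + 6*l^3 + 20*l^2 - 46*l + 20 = b*(6*l^2 - 11*l + 5) + 6*l^3 + 49*l^2 - 105*l + 50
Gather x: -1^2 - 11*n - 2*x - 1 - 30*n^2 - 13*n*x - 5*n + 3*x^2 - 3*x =-30*n^2 - 16*n + 3*x^2 + x*(-13*n - 5) - 2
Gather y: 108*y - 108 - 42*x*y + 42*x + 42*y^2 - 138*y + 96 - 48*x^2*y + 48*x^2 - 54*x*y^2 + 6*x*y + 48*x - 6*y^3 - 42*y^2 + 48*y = 48*x^2 - 54*x*y^2 + 90*x - 6*y^3 + y*(-48*x^2 - 36*x + 18) - 12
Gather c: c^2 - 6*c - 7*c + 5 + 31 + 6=c^2 - 13*c + 42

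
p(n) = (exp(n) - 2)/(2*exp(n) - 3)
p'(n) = -2*(exp(n) - 2)*exp(n)/(2*exp(n) - 3)^2 + exp(n)/(2*exp(n) - 3)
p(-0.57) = 0.77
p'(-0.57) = 0.16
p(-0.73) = 0.75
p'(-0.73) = 0.12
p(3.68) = 0.49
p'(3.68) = 0.01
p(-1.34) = 0.70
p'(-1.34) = 0.04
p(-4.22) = 0.67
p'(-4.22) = 0.00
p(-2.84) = 0.67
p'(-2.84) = 0.01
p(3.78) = 0.49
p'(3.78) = 0.01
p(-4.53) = 0.67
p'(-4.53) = 0.00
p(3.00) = 0.49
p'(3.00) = 0.01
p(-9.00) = 0.67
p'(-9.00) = 0.00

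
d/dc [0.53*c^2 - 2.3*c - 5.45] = 1.06*c - 2.3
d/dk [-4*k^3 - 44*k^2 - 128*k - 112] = -12*k^2 - 88*k - 128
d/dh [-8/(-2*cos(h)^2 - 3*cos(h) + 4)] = 8*(4*cos(h) + 3)*sin(h)/(3*cos(h) + cos(2*h) - 3)^2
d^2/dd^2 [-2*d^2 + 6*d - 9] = -4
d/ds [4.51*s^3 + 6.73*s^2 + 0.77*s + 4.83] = 13.53*s^2 + 13.46*s + 0.77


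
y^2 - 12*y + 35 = (y - 7)*(y - 5)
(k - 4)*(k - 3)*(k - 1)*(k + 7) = k^4 - k^3 - 37*k^2 + 121*k - 84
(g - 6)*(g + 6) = g^2 - 36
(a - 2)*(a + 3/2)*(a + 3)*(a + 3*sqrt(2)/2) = a^4 + 3*sqrt(2)*a^3/2 + 5*a^3/2 - 9*a^2/2 + 15*sqrt(2)*a^2/4 - 27*sqrt(2)*a/4 - 9*a - 27*sqrt(2)/2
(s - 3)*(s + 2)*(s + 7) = s^3 + 6*s^2 - 13*s - 42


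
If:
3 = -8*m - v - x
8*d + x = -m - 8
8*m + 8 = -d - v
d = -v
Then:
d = -4/3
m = -1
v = 4/3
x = 11/3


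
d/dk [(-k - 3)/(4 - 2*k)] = -5/(2*(k - 2)^2)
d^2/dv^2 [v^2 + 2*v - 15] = 2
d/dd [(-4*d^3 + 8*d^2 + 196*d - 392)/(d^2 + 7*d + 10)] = 4*(-d^4 - 14*d^3 - 65*d^2 + 236*d + 1176)/(d^4 + 14*d^3 + 69*d^2 + 140*d + 100)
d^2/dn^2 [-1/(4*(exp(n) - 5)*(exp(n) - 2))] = (-4*exp(3*n) + 21*exp(2*n) - 9*exp(n) - 70)*exp(n)/(4*(exp(6*n) - 21*exp(5*n) + 177*exp(4*n) - 763*exp(3*n) + 1770*exp(2*n) - 2100*exp(n) + 1000))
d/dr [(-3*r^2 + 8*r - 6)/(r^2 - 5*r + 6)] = (7*r^2 - 24*r + 18)/(r^4 - 10*r^3 + 37*r^2 - 60*r + 36)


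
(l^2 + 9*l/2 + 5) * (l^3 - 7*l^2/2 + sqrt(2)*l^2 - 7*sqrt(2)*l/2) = l^5 + l^4 + sqrt(2)*l^4 - 43*l^3/4 + sqrt(2)*l^3 - 35*l^2/2 - 43*sqrt(2)*l^2/4 - 35*sqrt(2)*l/2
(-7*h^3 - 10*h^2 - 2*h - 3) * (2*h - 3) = -14*h^4 + h^3 + 26*h^2 + 9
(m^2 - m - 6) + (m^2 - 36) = 2*m^2 - m - 42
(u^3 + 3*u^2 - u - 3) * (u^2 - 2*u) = u^5 + u^4 - 7*u^3 - u^2 + 6*u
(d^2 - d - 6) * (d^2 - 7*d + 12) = d^4 - 8*d^3 + 13*d^2 + 30*d - 72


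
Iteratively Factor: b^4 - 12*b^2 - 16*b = (b + 2)*(b^3 - 2*b^2 - 8*b) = b*(b + 2)*(b^2 - 2*b - 8) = b*(b - 4)*(b + 2)*(b + 2)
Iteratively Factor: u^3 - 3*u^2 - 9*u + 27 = (u - 3)*(u^2 - 9) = (u - 3)*(u + 3)*(u - 3)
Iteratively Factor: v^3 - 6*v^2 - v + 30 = (v - 5)*(v^2 - v - 6) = (v - 5)*(v + 2)*(v - 3)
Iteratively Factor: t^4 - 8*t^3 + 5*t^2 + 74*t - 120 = (t + 3)*(t^3 - 11*t^2 + 38*t - 40) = (t - 2)*(t + 3)*(t^2 - 9*t + 20) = (t - 5)*(t - 2)*(t + 3)*(t - 4)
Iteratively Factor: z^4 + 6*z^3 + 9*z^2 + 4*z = (z + 1)*(z^3 + 5*z^2 + 4*z) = (z + 1)*(z + 4)*(z^2 + z) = z*(z + 1)*(z + 4)*(z + 1)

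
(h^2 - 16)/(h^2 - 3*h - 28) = (h - 4)/(h - 7)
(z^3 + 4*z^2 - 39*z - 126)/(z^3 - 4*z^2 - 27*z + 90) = (z^2 + 10*z + 21)/(z^2 + 2*z - 15)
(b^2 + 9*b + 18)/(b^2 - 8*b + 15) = (b^2 + 9*b + 18)/(b^2 - 8*b + 15)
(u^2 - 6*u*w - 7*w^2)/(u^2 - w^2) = (u - 7*w)/(u - w)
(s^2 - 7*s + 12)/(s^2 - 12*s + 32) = (s - 3)/(s - 8)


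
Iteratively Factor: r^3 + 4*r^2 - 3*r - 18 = (r + 3)*(r^2 + r - 6) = (r - 2)*(r + 3)*(r + 3)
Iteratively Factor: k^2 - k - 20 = (k - 5)*(k + 4)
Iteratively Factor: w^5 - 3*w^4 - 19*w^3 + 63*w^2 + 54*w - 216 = (w - 3)*(w^4 - 19*w^2 + 6*w + 72) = (w - 3)*(w + 2)*(w^3 - 2*w^2 - 15*w + 36) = (w - 3)^2*(w + 2)*(w^2 + w - 12) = (w - 3)^3*(w + 2)*(w + 4)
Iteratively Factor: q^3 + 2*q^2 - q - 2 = (q + 2)*(q^2 - 1) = (q - 1)*(q + 2)*(q + 1)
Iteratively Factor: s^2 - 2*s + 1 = (s - 1)*(s - 1)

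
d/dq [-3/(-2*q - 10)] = -3/(2*(q + 5)^2)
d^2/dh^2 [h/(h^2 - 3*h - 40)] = 2*(-h*(2*h - 3)^2 + 3*(1 - h)*(-h^2 + 3*h + 40))/(-h^2 + 3*h + 40)^3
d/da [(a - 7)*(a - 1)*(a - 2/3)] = 3*a^2 - 52*a/3 + 37/3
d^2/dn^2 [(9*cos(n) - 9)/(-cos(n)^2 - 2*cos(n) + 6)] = 9*(-6*(1 - cos(n)^2)^2 + cos(n)^5 + 28*cos(n)^3 - 22*cos(n)^2 + 2)/(cos(n)^2 + 2*cos(n) - 6)^3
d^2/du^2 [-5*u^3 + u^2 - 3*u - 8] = 2 - 30*u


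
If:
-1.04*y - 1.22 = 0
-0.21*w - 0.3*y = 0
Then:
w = 1.68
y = -1.17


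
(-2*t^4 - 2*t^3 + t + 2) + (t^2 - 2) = -2*t^4 - 2*t^3 + t^2 + t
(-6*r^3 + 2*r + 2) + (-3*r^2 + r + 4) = -6*r^3 - 3*r^2 + 3*r + 6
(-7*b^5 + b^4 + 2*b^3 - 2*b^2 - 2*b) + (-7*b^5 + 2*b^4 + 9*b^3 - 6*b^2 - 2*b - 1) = -14*b^5 + 3*b^4 + 11*b^3 - 8*b^2 - 4*b - 1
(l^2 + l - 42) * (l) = l^3 + l^2 - 42*l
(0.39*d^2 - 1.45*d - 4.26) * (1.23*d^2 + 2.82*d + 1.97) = 0.4797*d^4 - 0.6837*d^3 - 8.5605*d^2 - 14.8697*d - 8.3922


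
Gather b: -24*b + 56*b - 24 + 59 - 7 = 32*b + 28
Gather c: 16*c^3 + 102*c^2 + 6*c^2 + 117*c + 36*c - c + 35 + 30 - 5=16*c^3 + 108*c^2 + 152*c + 60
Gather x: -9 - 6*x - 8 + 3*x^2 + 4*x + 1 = 3*x^2 - 2*x - 16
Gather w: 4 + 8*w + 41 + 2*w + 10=10*w + 55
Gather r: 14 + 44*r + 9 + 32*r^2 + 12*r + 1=32*r^2 + 56*r + 24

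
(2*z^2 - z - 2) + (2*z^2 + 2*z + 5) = 4*z^2 + z + 3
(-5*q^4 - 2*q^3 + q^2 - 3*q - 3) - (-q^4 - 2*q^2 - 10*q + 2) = -4*q^4 - 2*q^3 + 3*q^2 + 7*q - 5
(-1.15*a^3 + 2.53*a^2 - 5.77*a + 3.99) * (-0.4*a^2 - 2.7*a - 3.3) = 0.46*a^5 + 2.093*a^4 - 0.728*a^3 + 5.634*a^2 + 8.268*a - 13.167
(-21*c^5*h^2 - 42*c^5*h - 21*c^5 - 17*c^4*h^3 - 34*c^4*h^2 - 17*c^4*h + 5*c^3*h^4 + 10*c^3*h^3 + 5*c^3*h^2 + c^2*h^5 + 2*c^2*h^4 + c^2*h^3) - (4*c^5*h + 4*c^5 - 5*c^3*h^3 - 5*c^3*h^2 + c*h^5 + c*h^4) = -21*c^5*h^2 - 46*c^5*h - 25*c^5 - 17*c^4*h^3 - 34*c^4*h^2 - 17*c^4*h + 5*c^3*h^4 + 15*c^3*h^3 + 10*c^3*h^2 + c^2*h^5 + 2*c^2*h^4 + c^2*h^3 - c*h^5 - c*h^4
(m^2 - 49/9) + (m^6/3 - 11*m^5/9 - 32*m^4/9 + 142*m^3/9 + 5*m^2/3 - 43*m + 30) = m^6/3 - 11*m^5/9 - 32*m^4/9 + 142*m^3/9 + 8*m^2/3 - 43*m + 221/9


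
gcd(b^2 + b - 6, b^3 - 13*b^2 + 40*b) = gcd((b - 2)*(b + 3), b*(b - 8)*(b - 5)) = 1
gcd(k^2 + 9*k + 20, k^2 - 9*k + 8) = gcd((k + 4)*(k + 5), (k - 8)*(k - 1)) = 1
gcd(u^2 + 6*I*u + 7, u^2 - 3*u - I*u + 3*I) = u - I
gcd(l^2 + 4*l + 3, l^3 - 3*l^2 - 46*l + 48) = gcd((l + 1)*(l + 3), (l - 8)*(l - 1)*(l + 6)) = 1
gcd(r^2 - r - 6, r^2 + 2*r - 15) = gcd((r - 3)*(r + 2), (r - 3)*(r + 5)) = r - 3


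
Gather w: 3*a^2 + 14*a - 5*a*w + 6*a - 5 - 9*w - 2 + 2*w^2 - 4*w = 3*a^2 + 20*a + 2*w^2 + w*(-5*a - 13) - 7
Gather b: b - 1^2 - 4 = b - 5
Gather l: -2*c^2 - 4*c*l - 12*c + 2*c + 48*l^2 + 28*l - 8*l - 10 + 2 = -2*c^2 - 10*c + 48*l^2 + l*(20 - 4*c) - 8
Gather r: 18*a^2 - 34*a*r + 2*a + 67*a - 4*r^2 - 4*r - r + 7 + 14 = 18*a^2 + 69*a - 4*r^2 + r*(-34*a - 5) + 21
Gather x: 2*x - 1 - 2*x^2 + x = -2*x^2 + 3*x - 1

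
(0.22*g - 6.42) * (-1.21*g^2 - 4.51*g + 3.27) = -0.2662*g^3 + 6.776*g^2 + 29.6736*g - 20.9934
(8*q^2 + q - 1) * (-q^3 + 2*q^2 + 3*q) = -8*q^5 + 15*q^4 + 27*q^3 + q^2 - 3*q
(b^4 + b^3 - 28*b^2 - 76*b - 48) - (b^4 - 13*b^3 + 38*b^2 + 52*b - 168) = 14*b^3 - 66*b^2 - 128*b + 120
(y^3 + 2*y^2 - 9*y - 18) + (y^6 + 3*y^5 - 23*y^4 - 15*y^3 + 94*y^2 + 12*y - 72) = y^6 + 3*y^5 - 23*y^4 - 14*y^3 + 96*y^2 + 3*y - 90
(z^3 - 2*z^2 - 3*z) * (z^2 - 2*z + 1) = z^5 - 4*z^4 + 2*z^3 + 4*z^2 - 3*z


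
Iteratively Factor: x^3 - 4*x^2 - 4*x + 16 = (x - 2)*(x^2 - 2*x - 8) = (x - 2)*(x + 2)*(x - 4)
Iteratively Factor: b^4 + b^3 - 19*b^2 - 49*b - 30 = (b + 2)*(b^3 - b^2 - 17*b - 15) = (b - 5)*(b + 2)*(b^2 + 4*b + 3) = (b - 5)*(b + 1)*(b + 2)*(b + 3)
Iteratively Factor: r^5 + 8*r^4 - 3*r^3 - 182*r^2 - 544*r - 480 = (r + 4)*(r^4 + 4*r^3 - 19*r^2 - 106*r - 120) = (r + 4)^2*(r^3 - 19*r - 30) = (r + 2)*(r + 4)^2*(r^2 - 2*r - 15) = (r + 2)*(r + 3)*(r + 4)^2*(r - 5)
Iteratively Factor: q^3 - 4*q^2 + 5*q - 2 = (q - 1)*(q^2 - 3*q + 2) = (q - 1)^2*(q - 2)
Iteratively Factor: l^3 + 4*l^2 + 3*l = (l + 1)*(l^2 + 3*l) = l*(l + 1)*(l + 3)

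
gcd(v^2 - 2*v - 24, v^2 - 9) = 1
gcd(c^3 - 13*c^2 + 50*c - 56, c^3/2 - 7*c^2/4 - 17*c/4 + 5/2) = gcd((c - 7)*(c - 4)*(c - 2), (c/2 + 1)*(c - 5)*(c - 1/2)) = 1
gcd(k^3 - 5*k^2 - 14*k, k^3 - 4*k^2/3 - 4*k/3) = k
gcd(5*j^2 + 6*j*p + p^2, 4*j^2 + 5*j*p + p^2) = j + p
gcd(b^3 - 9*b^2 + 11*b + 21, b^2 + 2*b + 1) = b + 1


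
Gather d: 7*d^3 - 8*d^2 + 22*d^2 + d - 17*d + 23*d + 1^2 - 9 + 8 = 7*d^3 + 14*d^2 + 7*d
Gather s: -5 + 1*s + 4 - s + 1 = 0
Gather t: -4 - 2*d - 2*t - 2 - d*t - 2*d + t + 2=-4*d + t*(-d - 1) - 4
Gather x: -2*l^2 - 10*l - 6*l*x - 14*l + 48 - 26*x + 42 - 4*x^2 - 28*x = -2*l^2 - 24*l - 4*x^2 + x*(-6*l - 54) + 90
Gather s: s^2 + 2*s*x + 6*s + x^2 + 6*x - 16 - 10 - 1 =s^2 + s*(2*x + 6) + x^2 + 6*x - 27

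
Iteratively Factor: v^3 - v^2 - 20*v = (v)*(v^2 - v - 20) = v*(v - 5)*(v + 4)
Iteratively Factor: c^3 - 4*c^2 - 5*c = (c + 1)*(c^2 - 5*c) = (c - 5)*(c + 1)*(c)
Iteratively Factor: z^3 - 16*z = (z - 4)*(z^2 + 4*z) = z*(z - 4)*(z + 4)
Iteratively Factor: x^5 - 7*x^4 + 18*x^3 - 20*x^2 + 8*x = (x)*(x^4 - 7*x^3 + 18*x^2 - 20*x + 8) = x*(x - 2)*(x^3 - 5*x^2 + 8*x - 4) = x*(x - 2)^2*(x^2 - 3*x + 2) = x*(x - 2)^3*(x - 1)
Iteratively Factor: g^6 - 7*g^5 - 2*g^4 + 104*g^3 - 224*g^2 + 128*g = (g - 4)*(g^5 - 3*g^4 - 14*g^3 + 48*g^2 - 32*g) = (g - 4)*(g + 4)*(g^4 - 7*g^3 + 14*g^2 - 8*g) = g*(g - 4)*(g + 4)*(g^3 - 7*g^2 + 14*g - 8) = g*(g - 4)*(g - 1)*(g + 4)*(g^2 - 6*g + 8) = g*(g - 4)^2*(g - 1)*(g + 4)*(g - 2)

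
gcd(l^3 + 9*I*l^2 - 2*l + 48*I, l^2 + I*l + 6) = l^2 + I*l + 6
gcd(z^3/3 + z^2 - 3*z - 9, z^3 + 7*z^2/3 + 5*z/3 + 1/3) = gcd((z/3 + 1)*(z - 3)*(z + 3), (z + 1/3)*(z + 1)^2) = 1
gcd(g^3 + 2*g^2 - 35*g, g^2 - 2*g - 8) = 1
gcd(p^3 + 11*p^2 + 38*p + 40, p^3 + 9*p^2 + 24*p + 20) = p^2 + 7*p + 10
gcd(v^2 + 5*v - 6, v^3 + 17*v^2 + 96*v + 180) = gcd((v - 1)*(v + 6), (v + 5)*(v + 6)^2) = v + 6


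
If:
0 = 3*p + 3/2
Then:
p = -1/2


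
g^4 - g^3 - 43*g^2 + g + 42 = (g - 7)*(g - 1)*(g + 1)*(g + 6)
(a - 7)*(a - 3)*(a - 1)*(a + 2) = a^4 - 9*a^3 + 9*a^2 + 41*a - 42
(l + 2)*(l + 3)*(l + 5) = l^3 + 10*l^2 + 31*l + 30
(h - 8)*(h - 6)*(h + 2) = h^3 - 12*h^2 + 20*h + 96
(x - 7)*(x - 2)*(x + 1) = x^3 - 8*x^2 + 5*x + 14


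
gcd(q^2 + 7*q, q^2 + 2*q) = q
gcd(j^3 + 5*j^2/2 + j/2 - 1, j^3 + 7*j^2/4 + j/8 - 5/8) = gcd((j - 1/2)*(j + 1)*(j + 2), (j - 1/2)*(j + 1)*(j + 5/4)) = j^2 + j/2 - 1/2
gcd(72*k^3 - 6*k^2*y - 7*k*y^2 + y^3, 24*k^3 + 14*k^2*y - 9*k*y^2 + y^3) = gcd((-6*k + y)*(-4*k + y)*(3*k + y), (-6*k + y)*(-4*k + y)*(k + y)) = 24*k^2 - 10*k*y + y^2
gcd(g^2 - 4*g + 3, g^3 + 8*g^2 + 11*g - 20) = g - 1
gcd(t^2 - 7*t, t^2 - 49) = t - 7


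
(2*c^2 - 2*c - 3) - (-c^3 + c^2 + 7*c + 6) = c^3 + c^2 - 9*c - 9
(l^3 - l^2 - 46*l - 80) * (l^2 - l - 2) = l^5 - 2*l^4 - 47*l^3 - 32*l^2 + 172*l + 160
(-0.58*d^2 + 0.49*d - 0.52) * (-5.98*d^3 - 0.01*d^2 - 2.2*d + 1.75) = 3.4684*d^5 - 2.9244*d^4 + 4.3807*d^3 - 2.0878*d^2 + 2.0015*d - 0.91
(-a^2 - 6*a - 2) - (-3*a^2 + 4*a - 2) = 2*a^2 - 10*a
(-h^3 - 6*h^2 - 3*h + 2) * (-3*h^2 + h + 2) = 3*h^5 + 17*h^4 + h^3 - 21*h^2 - 4*h + 4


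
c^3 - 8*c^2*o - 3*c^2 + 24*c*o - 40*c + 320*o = (c - 8)*(c + 5)*(c - 8*o)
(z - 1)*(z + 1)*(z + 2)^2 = z^4 + 4*z^3 + 3*z^2 - 4*z - 4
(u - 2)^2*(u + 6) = u^3 + 2*u^2 - 20*u + 24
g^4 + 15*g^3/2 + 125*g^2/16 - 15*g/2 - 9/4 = (g - 3/4)*(g + 1/4)*(g + 2)*(g + 6)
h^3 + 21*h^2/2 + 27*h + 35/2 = (h + 1)*(h + 5/2)*(h + 7)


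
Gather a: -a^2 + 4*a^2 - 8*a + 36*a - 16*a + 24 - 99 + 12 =3*a^2 + 12*a - 63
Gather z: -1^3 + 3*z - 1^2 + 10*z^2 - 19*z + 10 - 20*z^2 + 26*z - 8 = -10*z^2 + 10*z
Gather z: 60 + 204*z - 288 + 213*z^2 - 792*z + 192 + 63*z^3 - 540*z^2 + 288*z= 63*z^3 - 327*z^2 - 300*z - 36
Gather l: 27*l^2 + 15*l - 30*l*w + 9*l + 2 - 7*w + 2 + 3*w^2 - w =27*l^2 + l*(24 - 30*w) + 3*w^2 - 8*w + 4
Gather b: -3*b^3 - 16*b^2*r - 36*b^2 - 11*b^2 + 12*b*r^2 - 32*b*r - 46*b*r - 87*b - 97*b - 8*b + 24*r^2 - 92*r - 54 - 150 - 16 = -3*b^3 + b^2*(-16*r - 47) + b*(12*r^2 - 78*r - 192) + 24*r^2 - 92*r - 220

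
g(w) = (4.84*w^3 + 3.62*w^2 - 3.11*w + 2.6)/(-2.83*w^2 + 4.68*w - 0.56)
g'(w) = (5.66*w - 4.68)*(4.84*w^3 + 3.62*w^2 - 3.11*w + 2.6)/(-2.83*w^2 + 4.68*w - 0.56)^2 + (14.52*w^2 + 7.24*w - 3.11)/(-2.83*w^2 + 4.68*w - 0.56)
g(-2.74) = 1.77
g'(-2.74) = -1.45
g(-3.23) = 2.49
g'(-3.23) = -1.50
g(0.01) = -5.00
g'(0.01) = -39.14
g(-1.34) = -0.14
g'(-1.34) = -1.25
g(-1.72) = 0.35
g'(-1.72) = -1.31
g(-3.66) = 3.14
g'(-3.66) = -1.53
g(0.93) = 5.01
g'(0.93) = 14.21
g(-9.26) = 12.22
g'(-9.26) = -1.67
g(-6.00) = 6.85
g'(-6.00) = -1.62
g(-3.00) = 2.15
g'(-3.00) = -1.48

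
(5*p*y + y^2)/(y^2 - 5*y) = (5*p + y)/(y - 5)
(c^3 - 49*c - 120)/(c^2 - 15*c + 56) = (c^2 + 8*c + 15)/(c - 7)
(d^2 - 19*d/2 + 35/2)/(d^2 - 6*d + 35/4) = 2*(d - 7)/(2*d - 7)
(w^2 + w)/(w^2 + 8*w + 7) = w/(w + 7)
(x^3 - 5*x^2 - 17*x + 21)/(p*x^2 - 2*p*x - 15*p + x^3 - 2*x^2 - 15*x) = (x^2 - 8*x + 7)/(p*x - 5*p + x^2 - 5*x)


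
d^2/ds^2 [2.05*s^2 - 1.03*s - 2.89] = 4.10000000000000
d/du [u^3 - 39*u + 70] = 3*u^2 - 39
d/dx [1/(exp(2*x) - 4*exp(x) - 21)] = 2*(2 - exp(x))*exp(x)/(-exp(2*x) + 4*exp(x) + 21)^2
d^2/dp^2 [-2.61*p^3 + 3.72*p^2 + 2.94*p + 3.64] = 7.44 - 15.66*p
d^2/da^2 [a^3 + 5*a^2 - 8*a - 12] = 6*a + 10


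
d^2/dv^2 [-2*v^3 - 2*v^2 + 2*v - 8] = -12*v - 4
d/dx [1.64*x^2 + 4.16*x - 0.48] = 3.28*x + 4.16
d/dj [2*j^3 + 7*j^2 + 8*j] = 6*j^2 + 14*j + 8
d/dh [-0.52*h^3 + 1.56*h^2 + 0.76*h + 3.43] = -1.56*h^2 + 3.12*h + 0.76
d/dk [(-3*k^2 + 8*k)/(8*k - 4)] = (-3*k^2 + 3*k - 4)/(2*(4*k^2 - 4*k + 1))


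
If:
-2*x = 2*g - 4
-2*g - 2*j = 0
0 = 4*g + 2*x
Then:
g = -2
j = 2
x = 4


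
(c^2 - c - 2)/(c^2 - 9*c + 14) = (c + 1)/(c - 7)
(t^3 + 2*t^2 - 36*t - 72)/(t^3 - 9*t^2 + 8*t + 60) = (t + 6)/(t - 5)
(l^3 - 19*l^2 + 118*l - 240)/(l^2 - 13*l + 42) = (l^2 - 13*l + 40)/(l - 7)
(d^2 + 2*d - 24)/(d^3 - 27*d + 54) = (d - 4)/(d^2 - 6*d + 9)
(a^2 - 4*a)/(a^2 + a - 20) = a/(a + 5)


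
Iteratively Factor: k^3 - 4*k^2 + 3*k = (k - 3)*(k^2 - k) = k*(k - 3)*(k - 1)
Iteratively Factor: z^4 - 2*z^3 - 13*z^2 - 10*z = (z)*(z^3 - 2*z^2 - 13*z - 10) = z*(z + 1)*(z^2 - 3*z - 10) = z*(z - 5)*(z + 1)*(z + 2)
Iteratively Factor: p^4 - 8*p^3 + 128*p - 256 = (p - 4)*(p^3 - 4*p^2 - 16*p + 64) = (p - 4)^2*(p^2 - 16) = (p - 4)^2*(p + 4)*(p - 4)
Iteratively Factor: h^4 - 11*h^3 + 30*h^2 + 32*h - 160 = (h - 4)*(h^3 - 7*h^2 + 2*h + 40) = (h - 5)*(h - 4)*(h^2 - 2*h - 8) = (h - 5)*(h - 4)*(h + 2)*(h - 4)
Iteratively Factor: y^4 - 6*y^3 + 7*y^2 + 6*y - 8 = (y + 1)*(y^3 - 7*y^2 + 14*y - 8) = (y - 4)*(y + 1)*(y^2 - 3*y + 2) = (y - 4)*(y - 1)*(y + 1)*(y - 2)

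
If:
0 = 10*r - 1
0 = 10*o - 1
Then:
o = 1/10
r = 1/10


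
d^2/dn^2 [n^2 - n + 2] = 2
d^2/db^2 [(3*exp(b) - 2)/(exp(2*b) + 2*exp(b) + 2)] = (3*exp(4*b) - 14*exp(3*b) - 48*exp(2*b) - 4*exp(b) + 20)*exp(b)/(exp(6*b) + 6*exp(5*b) + 18*exp(4*b) + 32*exp(3*b) + 36*exp(2*b) + 24*exp(b) + 8)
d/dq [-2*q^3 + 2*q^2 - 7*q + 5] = -6*q^2 + 4*q - 7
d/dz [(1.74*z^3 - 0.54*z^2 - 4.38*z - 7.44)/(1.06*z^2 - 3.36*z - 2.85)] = (1.8444*z^4 - 11.6928*z^3 - 8.4198*z^2 + 18.8508*z - 12.5154)/(1.1236*z^4 - 7.1232*z^3 + 5.2476*z^2 + 19.152*z + 8.1225)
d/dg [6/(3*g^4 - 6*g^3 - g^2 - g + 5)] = 6*(-12*g^3 + 18*g^2 + 2*g + 1)/(-3*g^4 + 6*g^3 + g^2 + g - 5)^2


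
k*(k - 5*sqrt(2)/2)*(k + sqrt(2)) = k^3 - 3*sqrt(2)*k^2/2 - 5*k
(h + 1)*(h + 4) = h^2 + 5*h + 4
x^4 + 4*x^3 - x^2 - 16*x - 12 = (x - 2)*(x + 1)*(x + 2)*(x + 3)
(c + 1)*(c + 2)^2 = c^3 + 5*c^2 + 8*c + 4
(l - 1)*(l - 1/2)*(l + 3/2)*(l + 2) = l^4 + 2*l^3 - 7*l^2/4 - 11*l/4 + 3/2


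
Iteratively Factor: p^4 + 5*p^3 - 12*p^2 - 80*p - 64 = (p - 4)*(p^3 + 9*p^2 + 24*p + 16) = (p - 4)*(p + 1)*(p^2 + 8*p + 16) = (p - 4)*(p + 1)*(p + 4)*(p + 4)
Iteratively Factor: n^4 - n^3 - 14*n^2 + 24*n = (n - 2)*(n^3 + n^2 - 12*n) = (n - 3)*(n - 2)*(n^2 + 4*n) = n*(n - 3)*(n - 2)*(n + 4)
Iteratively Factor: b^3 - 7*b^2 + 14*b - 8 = (b - 2)*(b^2 - 5*b + 4) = (b - 2)*(b - 1)*(b - 4)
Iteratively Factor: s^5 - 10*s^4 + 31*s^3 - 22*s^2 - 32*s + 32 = (s + 1)*(s^4 - 11*s^3 + 42*s^2 - 64*s + 32) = (s - 2)*(s + 1)*(s^3 - 9*s^2 + 24*s - 16) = (s - 4)*(s - 2)*(s + 1)*(s^2 - 5*s + 4) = (s - 4)*(s - 2)*(s - 1)*(s + 1)*(s - 4)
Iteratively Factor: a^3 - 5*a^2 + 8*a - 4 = (a - 1)*(a^2 - 4*a + 4) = (a - 2)*(a - 1)*(a - 2)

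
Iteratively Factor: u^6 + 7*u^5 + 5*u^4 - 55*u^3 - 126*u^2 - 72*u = (u + 3)*(u^5 + 4*u^4 - 7*u^3 - 34*u^2 - 24*u) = (u - 3)*(u + 3)*(u^4 + 7*u^3 + 14*u^2 + 8*u) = u*(u - 3)*(u + 3)*(u^3 + 7*u^2 + 14*u + 8) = u*(u - 3)*(u + 3)*(u + 4)*(u^2 + 3*u + 2) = u*(u - 3)*(u + 2)*(u + 3)*(u + 4)*(u + 1)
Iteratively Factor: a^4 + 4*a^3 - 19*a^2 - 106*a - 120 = (a + 3)*(a^3 + a^2 - 22*a - 40) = (a - 5)*(a + 3)*(a^2 + 6*a + 8) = (a - 5)*(a + 3)*(a + 4)*(a + 2)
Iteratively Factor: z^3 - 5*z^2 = (z)*(z^2 - 5*z) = z^2*(z - 5)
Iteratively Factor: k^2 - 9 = (k + 3)*(k - 3)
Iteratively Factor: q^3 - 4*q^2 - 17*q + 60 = (q - 5)*(q^2 + q - 12) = (q - 5)*(q + 4)*(q - 3)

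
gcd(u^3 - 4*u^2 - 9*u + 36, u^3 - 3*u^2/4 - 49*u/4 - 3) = u^2 - u - 12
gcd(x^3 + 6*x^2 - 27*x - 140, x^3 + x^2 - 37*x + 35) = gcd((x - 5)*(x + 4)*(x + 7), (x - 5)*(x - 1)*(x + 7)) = x^2 + 2*x - 35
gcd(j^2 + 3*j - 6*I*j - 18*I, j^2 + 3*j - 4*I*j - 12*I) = j + 3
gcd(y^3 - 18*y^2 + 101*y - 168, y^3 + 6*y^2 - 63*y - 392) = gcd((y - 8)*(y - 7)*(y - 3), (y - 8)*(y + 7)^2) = y - 8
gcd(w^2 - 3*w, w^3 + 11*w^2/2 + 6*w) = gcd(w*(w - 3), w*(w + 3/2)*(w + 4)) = w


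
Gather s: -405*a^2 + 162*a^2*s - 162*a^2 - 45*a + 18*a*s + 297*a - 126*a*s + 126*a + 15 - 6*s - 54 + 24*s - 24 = -567*a^2 + 378*a + s*(162*a^2 - 108*a + 18) - 63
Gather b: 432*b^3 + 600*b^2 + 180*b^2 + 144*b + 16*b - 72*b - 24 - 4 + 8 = 432*b^3 + 780*b^2 + 88*b - 20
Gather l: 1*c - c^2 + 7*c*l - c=-c^2 + 7*c*l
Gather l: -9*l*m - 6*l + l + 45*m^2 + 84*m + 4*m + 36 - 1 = l*(-9*m - 5) + 45*m^2 + 88*m + 35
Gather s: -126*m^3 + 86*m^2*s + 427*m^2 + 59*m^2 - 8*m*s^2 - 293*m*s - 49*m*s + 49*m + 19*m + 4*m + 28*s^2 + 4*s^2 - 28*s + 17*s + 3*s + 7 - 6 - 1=-126*m^3 + 486*m^2 + 72*m + s^2*(32 - 8*m) + s*(86*m^2 - 342*m - 8)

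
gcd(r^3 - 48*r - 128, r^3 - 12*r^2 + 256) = r^2 - 4*r - 32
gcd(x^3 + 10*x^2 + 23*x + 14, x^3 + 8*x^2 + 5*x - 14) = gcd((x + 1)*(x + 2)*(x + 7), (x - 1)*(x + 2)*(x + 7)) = x^2 + 9*x + 14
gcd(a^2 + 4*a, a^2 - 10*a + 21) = 1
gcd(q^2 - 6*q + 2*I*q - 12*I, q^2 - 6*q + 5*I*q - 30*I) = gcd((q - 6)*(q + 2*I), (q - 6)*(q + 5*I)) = q - 6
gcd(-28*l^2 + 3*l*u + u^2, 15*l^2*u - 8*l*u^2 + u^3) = 1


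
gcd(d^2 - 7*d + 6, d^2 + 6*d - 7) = d - 1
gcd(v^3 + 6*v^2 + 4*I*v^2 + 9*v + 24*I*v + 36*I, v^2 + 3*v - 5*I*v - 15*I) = v + 3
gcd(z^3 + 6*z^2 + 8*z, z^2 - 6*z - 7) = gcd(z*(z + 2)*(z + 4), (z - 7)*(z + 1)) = 1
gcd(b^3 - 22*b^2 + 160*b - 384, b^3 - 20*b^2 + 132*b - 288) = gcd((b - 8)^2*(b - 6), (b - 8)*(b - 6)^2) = b^2 - 14*b + 48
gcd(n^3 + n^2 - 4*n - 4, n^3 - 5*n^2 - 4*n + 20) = n^2 - 4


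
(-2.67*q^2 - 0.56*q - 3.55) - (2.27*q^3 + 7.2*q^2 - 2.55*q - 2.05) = -2.27*q^3 - 9.87*q^2 + 1.99*q - 1.5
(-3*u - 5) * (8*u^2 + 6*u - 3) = -24*u^3 - 58*u^2 - 21*u + 15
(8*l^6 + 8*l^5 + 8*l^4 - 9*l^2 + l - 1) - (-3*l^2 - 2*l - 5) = 8*l^6 + 8*l^5 + 8*l^4 - 6*l^2 + 3*l + 4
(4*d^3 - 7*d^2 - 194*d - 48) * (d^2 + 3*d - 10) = 4*d^5 + 5*d^4 - 255*d^3 - 560*d^2 + 1796*d + 480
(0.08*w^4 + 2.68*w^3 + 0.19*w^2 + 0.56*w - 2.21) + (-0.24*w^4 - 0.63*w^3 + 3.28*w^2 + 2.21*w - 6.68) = -0.16*w^4 + 2.05*w^3 + 3.47*w^2 + 2.77*w - 8.89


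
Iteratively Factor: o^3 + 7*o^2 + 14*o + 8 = (o + 1)*(o^2 + 6*o + 8) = (o + 1)*(o + 2)*(o + 4)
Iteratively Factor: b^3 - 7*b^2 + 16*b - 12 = (b - 3)*(b^2 - 4*b + 4) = (b - 3)*(b - 2)*(b - 2)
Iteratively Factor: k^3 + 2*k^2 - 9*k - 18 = (k - 3)*(k^2 + 5*k + 6) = (k - 3)*(k + 2)*(k + 3)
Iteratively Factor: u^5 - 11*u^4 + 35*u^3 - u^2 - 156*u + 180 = (u - 3)*(u^4 - 8*u^3 + 11*u^2 + 32*u - 60) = (u - 3)*(u - 2)*(u^3 - 6*u^2 - u + 30) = (u - 3)^2*(u - 2)*(u^2 - 3*u - 10) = (u - 5)*(u - 3)^2*(u - 2)*(u + 2)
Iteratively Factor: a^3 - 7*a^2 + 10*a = (a)*(a^2 - 7*a + 10) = a*(a - 2)*(a - 5)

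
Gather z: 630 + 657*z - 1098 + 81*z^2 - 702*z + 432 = 81*z^2 - 45*z - 36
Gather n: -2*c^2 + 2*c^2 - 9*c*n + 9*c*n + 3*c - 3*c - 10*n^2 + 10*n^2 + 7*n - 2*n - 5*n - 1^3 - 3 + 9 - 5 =0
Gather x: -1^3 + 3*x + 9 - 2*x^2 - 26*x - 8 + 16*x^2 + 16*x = 14*x^2 - 7*x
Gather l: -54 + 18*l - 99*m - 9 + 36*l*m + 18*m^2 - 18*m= l*(36*m + 18) + 18*m^2 - 117*m - 63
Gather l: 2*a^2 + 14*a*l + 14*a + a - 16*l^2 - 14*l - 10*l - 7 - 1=2*a^2 + 15*a - 16*l^2 + l*(14*a - 24) - 8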